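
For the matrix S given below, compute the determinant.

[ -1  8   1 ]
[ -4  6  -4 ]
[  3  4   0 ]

-146

Expand along column 3:
  + 1 · |-4 6; 3 4| = 1·(-16 − 18) = -34
  − (-4) · |-1 8; 3 4| = −(-4)·(-4 − 24) = -112
Sum: (-34) + (-112) = -146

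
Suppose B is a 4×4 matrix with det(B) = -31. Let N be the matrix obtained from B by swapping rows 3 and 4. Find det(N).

31

Swapping two rows multiplies the determinant by −1.
det(N) = (-1)·(-31) = 31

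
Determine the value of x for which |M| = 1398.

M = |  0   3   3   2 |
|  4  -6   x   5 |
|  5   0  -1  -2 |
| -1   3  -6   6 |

Expanding along the column containing x, det(M) is linear in x: det(M) = (54)·x + (1830).
Set (54)·x + (1830) = 1398  ⇒  (54)·x = -432  ⇒  x = -8.

-8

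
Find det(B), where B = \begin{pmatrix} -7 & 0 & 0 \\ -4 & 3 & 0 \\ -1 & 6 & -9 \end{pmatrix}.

|B| = 189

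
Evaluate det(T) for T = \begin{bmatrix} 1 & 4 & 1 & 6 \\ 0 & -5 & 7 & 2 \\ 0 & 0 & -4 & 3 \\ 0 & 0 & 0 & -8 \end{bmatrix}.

|T| = -160

T is upper triangular, so det(T) is the product of the diagonal entries:
det = (1) · (-5) · (-4) · (-8) = -160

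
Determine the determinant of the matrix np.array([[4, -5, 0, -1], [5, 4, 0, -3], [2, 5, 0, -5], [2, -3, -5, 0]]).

The determinant is -660.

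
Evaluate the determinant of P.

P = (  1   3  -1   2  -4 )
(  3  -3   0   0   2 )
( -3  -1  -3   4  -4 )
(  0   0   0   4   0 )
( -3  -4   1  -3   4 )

-176

Expand along row 4 (it has 4 zeros):
  + (4) · M_44   where M_44 = det([1 3 -1 -4; 3 -3 0 2; -3 -1 -3 -4; -3 -4 1 4]) = -44
det = (+1)·(4)·(-44) = -176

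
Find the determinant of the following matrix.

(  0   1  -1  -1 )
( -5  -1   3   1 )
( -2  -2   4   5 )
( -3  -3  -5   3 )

Expand along row 1 (it has 1 zero):
  − (1) · M_12   where M_12 = det([-5 3 1; -2 4 5; -3 -5 3]) = -190
  + (-1) · M_13   where M_13 = det([-5 -1 1; -2 -2 5; -3 -3 3]) = -36
  − (-1) · M_14   where M_14 = det([-5 -1 3; -2 -2 4; -3 -3 -5]) = -88
det = (-1)·(1)·(-190) + (+1)·(-1)·(-36) + (-1)·(-1)·(-88) = 138

The determinant is 138.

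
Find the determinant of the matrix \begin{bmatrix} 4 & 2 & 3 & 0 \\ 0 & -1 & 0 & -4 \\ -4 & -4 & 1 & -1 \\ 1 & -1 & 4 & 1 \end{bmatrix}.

The determinant is -21.

Expand along row 2 (it has 2 zeros):
  + (-1) · M_22   where M_22 = det([4 3 0; -4 1 -1; 1 4 1]) = 29
  + (-4) · M_24   where M_24 = det([4 2 3; -4 -4 1; 1 -1 4]) = -2
det = (+1)·(-1)·(29) + (+1)·(-4)·(-2) = -21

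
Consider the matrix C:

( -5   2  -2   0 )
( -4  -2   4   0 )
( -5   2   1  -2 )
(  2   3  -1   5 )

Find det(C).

|C| = 418

Expand along column 4 (it has 2 zeros):
  − (-2) · M_34   where M_34 = det([-5 2 -2; -4 -2 4; 2 3 -1]) = 74
  + (5) · M_44   where M_44 = det([-5 2 -2; -4 -2 4; -5 2 1]) = 54
det = (-1)·(-2)·(74) + (+1)·(5)·(54) = 418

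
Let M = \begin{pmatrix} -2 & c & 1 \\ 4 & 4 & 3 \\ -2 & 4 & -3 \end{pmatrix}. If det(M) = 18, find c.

c = -9

Expanding along the column containing c, det(M) is linear in c: det(M) = (6)·c + (72).
Set (6)·c + (72) = 18  ⇒  (6)·c = -54  ⇒  c = -9.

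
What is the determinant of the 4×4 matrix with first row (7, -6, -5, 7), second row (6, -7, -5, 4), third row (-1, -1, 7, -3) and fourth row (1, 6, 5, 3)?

The determinant is 490.

Expand along row 1:
  + (7) · M_11   where M_11 = det([-7 -5 4; -1 7 -3; 6 5 3]) = -365
  − (-6) · M_12   where M_12 = det([6 -5 4; -1 7 -3; 1 5 3]) = 168
  + (-5) · M_13   where M_13 = det([6 -7 4; -1 -1 -3; 1 6 3]) = 70
  − (7) · M_14   where M_14 = det([6 -7 -5; -1 -1 7; 1 6 5]) = -341
det = (+1)·(7)·(-365) + (-1)·(-6)·(168) + (+1)·(-5)·(70) + (-1)·(7)·(-341) = 490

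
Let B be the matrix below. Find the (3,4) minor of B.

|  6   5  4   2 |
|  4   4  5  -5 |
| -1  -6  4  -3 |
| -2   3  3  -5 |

Delete row 3 and column 4; the remaining 3×3 submatrix is [6 5 4; 4 4 5; -2 3 3].
Its determinant is -48.

The minor is -48.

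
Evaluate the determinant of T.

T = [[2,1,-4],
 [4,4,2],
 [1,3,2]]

-34

Expand along row 1:
  + 2 · |4 2; 3 2| = 2·(8 − 6) = 4
  − 1 · |4 2; 1 2| = −1·(8 − 2) = -6
  + (-4) · |4 4; 1 3| = (-4)·(12 − 4) = -32
Sum: (4) + (-6) + (-32) = -34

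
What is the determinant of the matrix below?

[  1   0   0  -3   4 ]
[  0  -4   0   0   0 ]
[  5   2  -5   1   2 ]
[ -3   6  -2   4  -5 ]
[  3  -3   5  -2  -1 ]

Expand along row 2 (it has 4 zeros):
  + (-4) · M_22   where M_22 = det([1 0 -3 4; 5 -5 1 2; -3 -2 4 -5; 3 5 -2 -1]) = -134
det = (+1)·(-4)·(-134) = 536

The determinant is 536.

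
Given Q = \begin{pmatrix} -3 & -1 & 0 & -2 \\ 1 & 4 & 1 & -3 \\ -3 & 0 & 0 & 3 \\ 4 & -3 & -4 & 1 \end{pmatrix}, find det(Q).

The determinant is -204.

Expand along row 3 (it has 2 zeros):
  + (-3) · M_31   where M_31 = det([-1 0 -2; 4 1 -3; -3 -4 1]) = 37
  − (3) · M_34   where M_34 = det([-3 -1 0; 1 4 1; 4 -3 -4]) = 31
det = (+1)·(-3)·(37) + (-1)·(3)·(31) = -204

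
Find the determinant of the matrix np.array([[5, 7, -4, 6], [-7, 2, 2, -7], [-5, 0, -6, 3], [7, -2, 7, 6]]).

Expand along row 3 (it has 1 zero):
  + (-5) · M_31   where M_31 = det([7 -4 6; 2 2 -7; -2 7 6]) = 527
  + (-6) · M_33   where M_33 = det([5 7 6; -7 2 -7; 7 -2 6]) = -59
  − (3) · M_34   where M_34 = det([5 7 -4; -7 2 2; 7 -2 7]) = 531
det = (+1)·(-5)·(527) + (+1)·(-6)·(-59) + (-1)·(3)·(531) = -3874

-3874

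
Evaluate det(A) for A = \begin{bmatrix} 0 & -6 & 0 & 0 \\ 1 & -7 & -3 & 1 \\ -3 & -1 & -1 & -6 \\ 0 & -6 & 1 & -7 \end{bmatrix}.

Expand along row 1 (it has 3 zeros):
  − (-6) · M_12   where M_12 = det([1 -3 1; -3 -1 -6; 0 1 -7]) = 73
det = (-1)·(-6)·(73) = 438

det(A) = 438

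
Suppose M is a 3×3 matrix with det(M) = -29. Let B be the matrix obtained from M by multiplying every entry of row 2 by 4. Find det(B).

Scaling one row by 4 multiplies the determinant by 4.
det(B) = (4)·(-29) = -116

-116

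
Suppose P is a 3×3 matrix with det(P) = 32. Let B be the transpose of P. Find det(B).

det(Pᵀ) = det(P).
det(B) = (1)·(32) = 32

det(B) = 32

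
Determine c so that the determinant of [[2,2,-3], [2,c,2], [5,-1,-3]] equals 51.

Expanding along the row containing c, det(M) is linear in c: det(M) = (9)·c + (42).
Set (9)·c + (42) = 51  ⇒  (9)·c = 9  ⇒  c = 1.

c = 1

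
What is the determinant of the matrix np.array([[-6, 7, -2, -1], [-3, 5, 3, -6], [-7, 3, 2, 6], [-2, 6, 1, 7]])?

Expand along row 1:
  + (-6) · M_11   where M_11 = det([5 3 -6; 3 2 6; 6 1 7]) = 139
  − (7) · M_12   where M_12 = det([-3 3 -6; -7 2 6; -2 1 7]) = 105
  + (-2) · M_13   where M_13 = det([-3 5 -6; -7 3 6; -2 6 7]) = 446
  − (-1) · M_14   where M_14 = det([-3 5 3; -7 3 2; -2 6 1]) = -66
det = (+1)·(-6)·(139) + (-1)·(7)·(105) + (+1)·(-2)·(446) + (-1)·(-1)·(-66) = -2527

The determinant is -2527.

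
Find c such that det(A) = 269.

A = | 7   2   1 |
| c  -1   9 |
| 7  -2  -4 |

-3

Expanding along the column containing c, det(A) is linear in c: det(A) = (6)·c + (287).
Set (6)·c + (287) = 269  ⇒  (6)·c = -18  ⇒  c = -3.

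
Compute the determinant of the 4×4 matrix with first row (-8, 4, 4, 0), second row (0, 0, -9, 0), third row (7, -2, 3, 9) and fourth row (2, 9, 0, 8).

5616

Expand along row 2 (it has 3 zeros):
  − (-9) · M_23   where M_23 = det([-8 4 0; 7 -2 9; 2 9 8]) = 624
det = (-1)·(-9)·(624) = 5616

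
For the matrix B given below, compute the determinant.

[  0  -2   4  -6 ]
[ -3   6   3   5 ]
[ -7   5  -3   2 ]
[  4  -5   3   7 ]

Expand along row 1 (it has 1 zero):
  − (-2) · M_12   where M_12 = det([-3 3 5; -7 -3 2; 4 3 7]) = 207
  + (4) · M_13   where M_13 = det([-3 6 5; -7 5 2; 4 -5 7]) = 282
  − (-6) · M_14   where M_14 = det([-3 6 3; -7 5 -3; 4 -5 3]) = 99
det = (-1)·(-2)·(207) + (+1)·(4)·(282) + (-1)·(-6)·(99) = 2136

|B| = 2136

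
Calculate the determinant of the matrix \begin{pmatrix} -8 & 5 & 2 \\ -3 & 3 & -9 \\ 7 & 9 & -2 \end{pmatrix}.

Expand along row 1:
  + (-8) · |3 -9; 9 -2| = (-8)·(-6 − (-81)) = -600
  − 5 · |-3 -9; 7 -2| = −5·(6 − (-63)) = -345
  + 2 · |-3 3; 7 9| = 2·(-27 − 21) = -96
Sum: (-600) + (-345) + (-96) = -1041

-1041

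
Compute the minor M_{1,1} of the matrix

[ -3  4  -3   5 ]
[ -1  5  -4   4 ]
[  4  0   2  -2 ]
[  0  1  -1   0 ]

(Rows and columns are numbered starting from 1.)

Delete row 1 and column 1; the remaining 3×3 submatrix is [5 -4 4; 0 2 -2; 1 -1 0].
Its determinant is -10.

The minor is -10.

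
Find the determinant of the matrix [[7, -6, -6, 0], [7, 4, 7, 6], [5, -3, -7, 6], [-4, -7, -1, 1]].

Expand along row 1 (it has 1 zero):
  + (7) · M_11   where M_11 = det([4 7 6; -3 -7 6; -7 -1 1]) = -553
  − (-6) · M_12   where M_12 = det([7 7 6; 5 -7 6; -4 -1 1]) = -408
  + (-6) · M_13   where M_13 = det([7 4 6; 5 -3 6; -4 -7 1]) = -125
det = (+1)·(7)·(-553) + (-1)·(-6)·(-408) + (+1)·(-6)·(-125) = -5569

-5569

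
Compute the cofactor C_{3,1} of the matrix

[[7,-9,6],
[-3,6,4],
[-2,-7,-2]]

Delete row 3 and column 1; the remaining 2×2 submatrix is [-9 6; 6 4].
Its determinant is (-9)·4 − 6·6 = -72.
The cofactor carries sign (−1)^(3+1) = +1, so C_{3,1} = +(-72) = -72.

-72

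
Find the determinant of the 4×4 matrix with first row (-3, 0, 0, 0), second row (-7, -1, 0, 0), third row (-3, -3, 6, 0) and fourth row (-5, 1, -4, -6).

The determinant is -108.

The matrix is lower triangular, so the determinant is the product of the diagonal entries:
det = (-3) · (-1) · (6) · (-6) = -108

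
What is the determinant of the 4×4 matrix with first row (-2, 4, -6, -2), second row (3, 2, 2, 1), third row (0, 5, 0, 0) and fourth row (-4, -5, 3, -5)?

The determinant is 370.

Expand along row 3 (it has 3 zeros):
  − (5) · M_32   where M_32 = det([-2 -6 -2; 3 2 1; -4 3 -5]) = -74
det = (-1)·(5)·(-74) = 370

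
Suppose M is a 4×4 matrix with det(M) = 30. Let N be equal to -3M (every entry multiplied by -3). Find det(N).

2430

For a 4×4 matrix, det(-3M) = (-3)^4·det(M) = 81·det(M).
det(N) = (81)·(30) = 2430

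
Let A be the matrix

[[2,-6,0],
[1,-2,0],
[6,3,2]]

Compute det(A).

The determinant is 4.

Expand along column 3:
  + 2 · |2 -6; 1 -2| = 2·(-4 − (-6)) = 4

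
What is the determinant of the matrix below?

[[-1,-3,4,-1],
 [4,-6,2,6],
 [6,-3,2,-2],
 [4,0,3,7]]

The determinant is 1452.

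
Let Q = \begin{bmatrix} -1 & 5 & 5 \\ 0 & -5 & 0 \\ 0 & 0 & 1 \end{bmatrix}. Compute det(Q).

Q is upper triangular, so det(Q) is the product of the diagonal entries:
det = (-1) · (-5) · (1) = 5

5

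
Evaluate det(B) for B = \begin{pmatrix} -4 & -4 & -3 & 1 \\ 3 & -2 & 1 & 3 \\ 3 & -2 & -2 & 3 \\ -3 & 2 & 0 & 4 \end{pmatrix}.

|B| = -420

Expand along row 4 (it has 1 zero):
  − (-3) · M_41   where M_41 = det([-4 -3 1; -2 1 3; -2 -2 3]) = -30
  + (2) · M_42   where M_42 = det([-4 -3 1; 3 1 3; 3 -2 3]) = -45
  + (4) · M_44   where M_44 = det([-4 -4 -3; 3 -2 1; 3 -2 -2]) = -60
det = (-1)·(-3)·(-30) + (+1)·(2)·(-45) + (+1)·(4)·(-60) = -420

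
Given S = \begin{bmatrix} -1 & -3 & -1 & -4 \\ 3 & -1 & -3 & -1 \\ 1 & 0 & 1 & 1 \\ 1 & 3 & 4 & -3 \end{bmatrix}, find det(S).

Expand along row 3 (it has 1 zero):
  + (1) · M_31   where M_31 = det([-3 -1 -4; -1 -3 -1; 3 4 -3]) = -53
  + (1) · M_33   where M_33 = det([-1 -3 -4; 3 -1 -1; 1 3 -3]) = -70
  − (1) · M_34   where M_34 = det([-1 -3 -1; 3 -1 -3; 1 3 4]) = 30
det = (+1)·(1)·(-53) + (+1)·(1)·(-70) + (-1)·(1)·(30) = -153

-153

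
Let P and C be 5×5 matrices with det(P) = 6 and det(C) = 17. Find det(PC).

102

det(PC) = det(P)·det(C) = (6)·(17) = 102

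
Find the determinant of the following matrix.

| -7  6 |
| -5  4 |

det = (-7)·4 − 6·(-5) = -28 − (-30) = 2

2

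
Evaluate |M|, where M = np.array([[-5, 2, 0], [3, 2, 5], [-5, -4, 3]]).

Expand along row 1:
  + (-5) · |2 5; -4 3| = (-5)·(6 − (-20)) = -130
  − 2 · |3 5; -5 3| = −2·(9 − (-25)) = -68
Sum: (-130) + (-68) = -198

The determinant is -198.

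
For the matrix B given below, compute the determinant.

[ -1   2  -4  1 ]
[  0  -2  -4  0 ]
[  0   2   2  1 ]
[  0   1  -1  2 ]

-2

Expand along column 1 (it has 3 zeros):
  + (-1) · M_11   where M_11 = det([-2 -4 0; 2 2 1; 1 -1 2]) = 2
det = (+1)·(-1)·(2) = -2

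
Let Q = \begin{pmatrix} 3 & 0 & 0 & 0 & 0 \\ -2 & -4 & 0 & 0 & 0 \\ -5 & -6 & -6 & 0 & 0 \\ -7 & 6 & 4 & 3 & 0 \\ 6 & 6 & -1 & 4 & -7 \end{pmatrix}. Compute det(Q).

Q is lower triangular, so det(Q) is the product of the diagonal entries:
det = (3) · (-4) · (-6) · (3) · (-7) = -1512

-1512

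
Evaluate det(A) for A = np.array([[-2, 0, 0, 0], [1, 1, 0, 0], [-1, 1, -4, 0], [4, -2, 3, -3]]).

A is lower triangular, so det(A) is the product of the diagonal entries:
det = (-2) · (1) · (-4) · (-3) = -24

The determinant is -24.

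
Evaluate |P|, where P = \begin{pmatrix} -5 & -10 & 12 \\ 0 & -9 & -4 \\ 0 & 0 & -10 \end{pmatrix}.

P is upper triangular, so det(P) is the product of the diagonal entries:
det = (-5) · (-9) · (-10) = -450

|P| = -450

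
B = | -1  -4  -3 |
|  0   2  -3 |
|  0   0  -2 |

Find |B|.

The determinant is 4.

B is upper triangular, so det(B) is the product of the diagonal entries:
det = (-1) · (2) · (-2) = 4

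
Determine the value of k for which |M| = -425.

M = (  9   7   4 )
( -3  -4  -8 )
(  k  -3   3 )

5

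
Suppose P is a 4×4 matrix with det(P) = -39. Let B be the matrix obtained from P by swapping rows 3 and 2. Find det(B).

39

Swapping two rows multiplies the determinant by −1.
det(B) = (-1)·(-39) = 39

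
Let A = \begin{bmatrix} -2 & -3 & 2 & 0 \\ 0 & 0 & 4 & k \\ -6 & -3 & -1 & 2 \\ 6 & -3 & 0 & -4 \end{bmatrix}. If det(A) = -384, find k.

Expanding along the column containing k, det(A) is linear in k: det(A) = (96)·k + (0).
Set (96)·k + (0) = -384  ⇒  (96)·k = -384  ⇒  k = -4.

k = -4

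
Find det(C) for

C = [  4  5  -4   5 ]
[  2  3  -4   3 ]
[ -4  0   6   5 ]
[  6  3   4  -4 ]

Expand along row 3 (it has 1 zero):
  + (-4) · M_31   where M_31 = det([5 -4 5; 3 -4 3; 3 4 -4]) = 56
  + (6) · M_33   where M_33 = det([4 5 5; 2 3 3; 6 3 -4]) = -14
  − (5) · M_34   where M_34 = det([4 5 -4; 2 3 -4; 6 3 4]) = -16
det = (+1)·(-4)·(56) + (+1)·(6)·(-14) + (-1)·(5)·(-16) = -228

|C| = -228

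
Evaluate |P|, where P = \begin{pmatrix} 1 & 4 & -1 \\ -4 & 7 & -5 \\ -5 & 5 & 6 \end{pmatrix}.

Expand along row 1:
  + 1 · |7 -5; 5 6| = 1·(42 − (-25)) = 67
  − 4 · |-4 -5; -5 6| = −4·(-24 − 25) = 196
  + (-1) · |-4 7; -5 5| = (-1)·(-20 − (-35)) = -15
Sum: (67) + (196) + (-15) = 248

|P| = 248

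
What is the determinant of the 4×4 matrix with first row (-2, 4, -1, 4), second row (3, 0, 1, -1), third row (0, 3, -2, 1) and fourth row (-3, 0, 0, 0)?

Expand along row 4 (it has 3 zeros):
  − (-3) · M_41   where M_41 = det([4 -1 4; 0 1 -1; 3 -2 1]) = -13
det = (-1)·(-3)·(-13) = -39

-39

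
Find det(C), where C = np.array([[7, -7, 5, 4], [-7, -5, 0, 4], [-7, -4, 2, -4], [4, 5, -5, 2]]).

det(C) = 1370

Expand along row 2 (it has 1 zero):
  − (-7) · M_21   where M_21 = det([-7 5 4; -4 2 -4; 5 -5 2]) = 92
  + (-5) · M_22   where M_22 = det([7 5 4; -7 2 -4; 4 -5 2]) = -14
  + (4) · M_24   where M_24 = det([7 -7 5; -7 -4 2; 4 5 -5]) = 164
det = (-1)·(-7)·(92) + (+1)·(-5)·(-14) + (+1)·(4)·(164) = 1370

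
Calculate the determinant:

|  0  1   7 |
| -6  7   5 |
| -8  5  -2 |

The determinant is 130.

Expand along row 1:
  − 1 · |-6 5; -8 -2| = −1·(12 − (-40)) = -52
  + 7 · |-6 7; -8 5| = 7·(-30 − (-56)) = 182
Sum: (-52) + (182) = 130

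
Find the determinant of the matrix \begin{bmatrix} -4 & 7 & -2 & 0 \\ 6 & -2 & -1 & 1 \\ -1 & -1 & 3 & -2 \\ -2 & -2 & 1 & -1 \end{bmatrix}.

60

Expand along row 1 (it has 1 zero):
  + (-4) · M_11   where M_11 = det([-2 -1 1; -1 3 -2; -2 1 -1]) = 4
  − (7) · M_12   where M_12 = det([6 -1 1; -1 3 -2; -2 1 -1]) = -4
  + (-2) · M_13   where M_13 = det([6 -2 1; -1 -1 -2; -2 -2 -1]) = -24
det = (+1)·(-4)·(4) + (-1)·(7)·(-4) + (+1)·(-2)·(-24) = 60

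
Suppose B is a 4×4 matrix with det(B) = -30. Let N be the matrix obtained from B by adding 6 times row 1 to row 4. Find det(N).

-30

Adding a multiple of one row to another leaves the determinant unchanged.
det(N) = (1)·(-30) = -30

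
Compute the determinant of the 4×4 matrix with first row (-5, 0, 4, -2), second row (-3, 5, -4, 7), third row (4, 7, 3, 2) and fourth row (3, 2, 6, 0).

Expand along row 1 (it has 1 zero):
  + (-5) · M_11   where M_11 = det([5 -4 7; 7 3 2; 2 6 0]) = 176
  + (4) · M_13   where M_13 = det([-3 5 7; 4 7 2; 3 2 0]) = -49
  − (-2) · M_14   where M_14 = det([-3 5 -4; 4 7 3; 3 2 6]) = -131
det = (+1)·(-5)·(176) + (+1)·(4)·(-49) + (-1)·(-2)·(-131) = -1338

-1338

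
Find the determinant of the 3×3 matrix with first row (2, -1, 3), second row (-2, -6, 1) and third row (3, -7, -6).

191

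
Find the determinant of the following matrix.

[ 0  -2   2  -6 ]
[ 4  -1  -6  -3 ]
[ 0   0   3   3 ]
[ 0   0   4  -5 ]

-216

The matrix is block upper-triangular with a 2×2 block and a 2×2 block on the diagonal, so its determinant equals the product of the determinants of the diagonal blocks.
det of the 2×2 block = 8
det of the 2×2 block = -27
det = (8)·(-27) = -216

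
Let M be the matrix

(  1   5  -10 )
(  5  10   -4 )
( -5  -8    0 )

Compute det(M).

Expand along column 3:
  + (-10) · |5 10; -5 -8| = (-10)·(-40 − (-50)) = -100
  − (-4) · |1 5; -5 -8| = −(-4)·(-8 − (-25)) = 68
Sum: (-100) + (68) = -32

|M| = -32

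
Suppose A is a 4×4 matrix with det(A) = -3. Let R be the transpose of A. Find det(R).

det(Aᵀ) = det(A).
det(R) = (1)·(-3) = -3

|R| = -3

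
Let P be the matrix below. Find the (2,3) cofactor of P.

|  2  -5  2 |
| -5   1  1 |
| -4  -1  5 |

Delete row 2 and column 3; the remaining 2×2 submatrix is [2 -5; -4 -1].
Its determinant is 2·(-1) − (-5)·(-4) = -22.
The cofactor carries sign (−1)^(2+3) = −1, so C_{2,3} = −(-22) = 22.

22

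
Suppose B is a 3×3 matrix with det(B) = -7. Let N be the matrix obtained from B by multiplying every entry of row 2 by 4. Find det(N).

Scaling one row by 4 multiplies the determinant by 4.
det(N) = (4)·(-7) = -28

-28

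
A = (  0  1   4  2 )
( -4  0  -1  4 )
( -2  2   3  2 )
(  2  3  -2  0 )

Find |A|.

det(A) = -160

Expand along row 1 (it has 1 zero):
  − (1) · M_12   where M_12 = det([-4 -1 4; -2 3 2; 2 -2 0]) = -28
  + (4) · M_13   where M_13 = det([-4 0 4; -2 2 2; 2 3 0]) = -16
  − (2) · M_14   where M_14 = det([-4 0 -1; -2 2 3; 2 3 -2]) = 62
det = (-1)·(1)·(-28) + (+1)·(4)·(-16) + (-1)·(2)·(62) = -160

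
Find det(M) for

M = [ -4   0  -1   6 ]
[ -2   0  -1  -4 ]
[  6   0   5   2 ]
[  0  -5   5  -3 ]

Expand along column 2 (it has 3 zeros):
  + (-5) · M_42   where M_42 = det([-4 -1 6; -2 -1 -4; 6 5 2]) = -76
det = (+1)·(-5)·(-76) = 380

|M| = 380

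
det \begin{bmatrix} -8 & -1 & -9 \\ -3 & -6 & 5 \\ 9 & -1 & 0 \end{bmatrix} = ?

Expand along row 3:
  + 9 · |-1 -9; -6 5| = 9·(-5 − 54) = -531
  − (-1) · |-8 -9; -3 5| = −(-1)·(-40 − 27) = -67
Sum: (-531) + (-67) = -598

-598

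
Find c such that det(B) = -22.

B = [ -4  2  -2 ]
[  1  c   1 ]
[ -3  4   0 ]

Expanding along the row containing c, det(B) is linear in c: det(B) = (-6)·c + (2).
Set (-6)·c + (2) = -22  ⇒  (-6)·c = -24  ⇒  c = 4.

4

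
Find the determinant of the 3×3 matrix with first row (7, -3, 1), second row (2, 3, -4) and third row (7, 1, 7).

282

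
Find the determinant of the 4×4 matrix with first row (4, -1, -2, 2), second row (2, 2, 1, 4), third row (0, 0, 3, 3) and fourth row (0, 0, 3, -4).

-210

The matrix is block upper-triangular with a 2×2 block and a 2×2 block on the diagonal, so its determinant equals the product of the determinants of the diagonal blocks.
det of the 2×2 block = 10
det of the 2×2 block = -21
det = (10)·(-21) = -210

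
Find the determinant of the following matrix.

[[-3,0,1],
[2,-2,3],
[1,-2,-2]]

-32

Expand along column 2:
  + (-2) · |-3 1; 1 -2| = (-2)·(6 − 1) = -10
  − (-2) · |-3 1; 2 3| = −(-2)·(-9 − 2) = -22
Sum: (-10) + (-22) = -32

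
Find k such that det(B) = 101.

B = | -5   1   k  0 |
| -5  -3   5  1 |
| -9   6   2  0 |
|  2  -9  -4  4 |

Expanding along the row containing k, det(B) is linear in k: det(B) = (-159)·k + (578).
Set (-159)·k + (578) = 101  ⇒  (-159)·k = -477  ⇒  k = 3.

3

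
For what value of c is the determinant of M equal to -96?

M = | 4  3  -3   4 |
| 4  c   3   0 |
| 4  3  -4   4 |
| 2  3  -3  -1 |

Expanding along the row containing c, det(M) is linear in c: det(M) = (12)·c + (-60).
Set (12)·c + (-60) = -96  ⇒  (12)·c = -36  ⇒  c = -3.

-3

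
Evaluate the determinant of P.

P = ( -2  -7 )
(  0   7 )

det(P) = (-2)·7 − (-7)·0 = -14 − 0 = -14

det(P) = -14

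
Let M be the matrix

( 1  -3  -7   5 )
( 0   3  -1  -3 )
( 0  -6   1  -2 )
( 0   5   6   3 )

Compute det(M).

160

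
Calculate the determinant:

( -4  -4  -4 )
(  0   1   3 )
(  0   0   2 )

The matrix is upper triangular, so the determinant is the product of the diagonal entries:
det = (-4) · (1) · (2) = -8

-8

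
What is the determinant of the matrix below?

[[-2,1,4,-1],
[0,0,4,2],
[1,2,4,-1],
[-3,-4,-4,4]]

The determinant is 12.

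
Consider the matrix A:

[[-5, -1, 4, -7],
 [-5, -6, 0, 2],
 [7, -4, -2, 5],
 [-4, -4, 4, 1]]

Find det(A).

Expand along row 2 (it has 1 zero):
  − (-5) · M_21   where M_21 = det([-1 4 -7; -4 -2 5; -4 4 1]) = 126
  + (-6) · M_22   where M_22 = det([-5 4 -7; 7 -2 5; -4 4 1]) = -138
  + (2) · M_24   where M_24 = det([-5 -1 4; 7 -4 -2; -4 -4 4]) = -36
det = (-1)·(-5)·(126) + (+1)·(-6)·(-138) + (+1)·(2)·(-36) = 1386

1386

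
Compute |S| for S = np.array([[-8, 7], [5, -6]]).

13

det(S) = (-8)·(-6) − 7·5 = 48 − 35 = 13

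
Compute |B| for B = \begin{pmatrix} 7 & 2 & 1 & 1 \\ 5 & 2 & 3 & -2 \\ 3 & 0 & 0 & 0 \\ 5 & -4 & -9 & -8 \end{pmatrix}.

-198

Expand along row 3 (it has 3 zeros):
  + (3) · M_31   where M_31 = det([2 1 1; 2 3 -2; -4 -9 -8]) = -66
det = (+1)·(3)·(-66) = -198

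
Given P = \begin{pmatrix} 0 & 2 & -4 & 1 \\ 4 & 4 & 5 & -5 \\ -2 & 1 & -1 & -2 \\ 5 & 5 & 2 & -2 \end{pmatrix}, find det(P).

-51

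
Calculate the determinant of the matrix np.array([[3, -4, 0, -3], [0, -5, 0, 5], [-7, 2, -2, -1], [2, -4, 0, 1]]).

The determinant is 50.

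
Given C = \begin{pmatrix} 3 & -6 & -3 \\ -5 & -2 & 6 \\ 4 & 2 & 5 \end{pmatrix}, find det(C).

Expand along row 1:
  + 3 · |-2 6; 2 5| = 3·(-10 − 12) = -66
  − (-6) · |-5 6; 4 5| = −(-6)·(-25 − 24) = -294
  + (-3) · |-5 -2; 4 2| = (-3)·(-10 − (-8)) = 6
Sum: (-66) + (-294) + (6) = -354

-354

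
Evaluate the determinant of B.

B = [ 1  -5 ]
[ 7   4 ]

det(B) = 1·4 − (-5)·7 = 4 − (-35) = 39

39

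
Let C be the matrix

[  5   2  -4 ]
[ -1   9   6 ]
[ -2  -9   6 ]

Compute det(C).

Expand along column 1:
  + 5 · |9 6; -9 6| = 5·(54 − (-54)) = 540
  − (-1) · |2 -4; -9 6| = −(-1)·(12 − 36) = -24
  + (-2) · |2 -4; 9 6| = (-2)·(12 − (-36)) = -96
Sum: (540) + (-24) + (-96) = 420

|C| = 420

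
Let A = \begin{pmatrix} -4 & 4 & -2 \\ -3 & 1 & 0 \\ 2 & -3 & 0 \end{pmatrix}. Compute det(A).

Expand along column 3:
  + (-2) · |-3 1; 2 -3| = (-2)·(9 − 2) = -14

The determinant is -14.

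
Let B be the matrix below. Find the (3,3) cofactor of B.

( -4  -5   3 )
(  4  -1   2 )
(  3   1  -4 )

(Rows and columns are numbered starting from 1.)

24

Delete row 3 and column 3; the remaining 2×2 submatrix is [-4 -5; 4 -1].
Its determinant is (-4)·(-1) − (-5)·4 = 24.
The cofactor carries sign (−1)^(3+3) = +1, so C_{3,3} = +(24) = 24.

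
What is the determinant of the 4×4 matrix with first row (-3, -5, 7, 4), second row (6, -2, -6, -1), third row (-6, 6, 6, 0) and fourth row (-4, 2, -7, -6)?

Expand along row 3 (it has 1 zero):
  + (-6) · M_31   where M_31 = det([-5 7 4; -2 -6 -1; 2 -7 -6]) = -139
  − (6) · M_32   where M_32 = det([-3 7 4; 6 -6 -1; -4 -7 -6]) = -71
  + (6) · M_33   where M_33 = det([-3 -5 4; 6 -2 -1; -4 2 -6]) = -226
det = (+1)·(-6)·(-139) + (-1)·(6)·(-71) + (+1)·(6)·(-226) = -96

-96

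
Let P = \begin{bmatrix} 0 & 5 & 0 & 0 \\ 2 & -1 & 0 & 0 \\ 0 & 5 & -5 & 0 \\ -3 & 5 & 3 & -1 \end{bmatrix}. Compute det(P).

|P| = -50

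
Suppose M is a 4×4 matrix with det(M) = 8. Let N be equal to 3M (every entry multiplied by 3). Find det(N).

For a 4×4 matrix, det(3M) = 3^4·det(M) = 81·det(M).
det(N) = (81)·(8) = 648

648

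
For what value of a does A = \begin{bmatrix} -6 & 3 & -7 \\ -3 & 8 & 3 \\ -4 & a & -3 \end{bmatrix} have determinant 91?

a = 6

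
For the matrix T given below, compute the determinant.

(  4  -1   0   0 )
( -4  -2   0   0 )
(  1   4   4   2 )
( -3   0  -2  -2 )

T is block lower-triangular with a 2×2 block and a 2×2 block on the diagonal, so its determinant equals the product of the determinants of the diagonal blocks.
det of the 2×2 block = -12
det of the 2×2 block = -4
det = (-12)·(-4) = 48

48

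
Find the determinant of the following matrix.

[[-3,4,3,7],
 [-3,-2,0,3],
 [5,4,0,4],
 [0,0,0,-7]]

Expand along row 4 (it has 3 zeros):
  + (-7) · M_44   where M_44 = det([-3 4 3; -3 -2 0; 5 4 0]) = -6
det = (+1)·(-7)·(-6) = 42

42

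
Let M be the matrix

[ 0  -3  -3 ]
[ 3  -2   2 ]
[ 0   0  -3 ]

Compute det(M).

The determinant is -27.

Expand along column 1:
  − 3 · |-3 -3; 0 -3| = −3·(9 − 0) = -27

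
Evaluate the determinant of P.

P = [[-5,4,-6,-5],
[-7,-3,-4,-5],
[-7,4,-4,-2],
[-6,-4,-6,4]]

1882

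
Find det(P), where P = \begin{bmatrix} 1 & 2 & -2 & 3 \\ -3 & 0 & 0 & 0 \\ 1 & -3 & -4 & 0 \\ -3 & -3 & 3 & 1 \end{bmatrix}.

|P| = -231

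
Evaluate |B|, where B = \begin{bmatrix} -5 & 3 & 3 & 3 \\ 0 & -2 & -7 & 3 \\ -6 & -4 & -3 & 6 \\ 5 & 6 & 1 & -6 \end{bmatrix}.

Expand along row 2 (it has 1 zero):
  + (-2) · M_22   where M_22 = det([-5 3 3; -6 -3 6; 5 1 -6]) = -51
  − (-7) · M_23   where M_23 = det([-5 3 3; -6 -4 6; 5 6 -6]) = -6
  + (3) · M_24   where M_24 = det([-5 3 3; -6 -4 -3; 5 6 1]) = -145
det = (+1)·(-2)·(-51) + (-1)·(-7)·(-6) + (+1)·(3)·(-145) = -375

The determinant is -375.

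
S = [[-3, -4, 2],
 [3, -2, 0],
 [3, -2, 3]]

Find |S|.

Expand along row 2:
  − 3 · |-4 2; -2 3| = −3·(-12 − (-4)) = 24
  + (-2) · |-3 2; 3 3| = (-2)·(-9 − 6) = 30
Sum: (24) + (30) = 54

54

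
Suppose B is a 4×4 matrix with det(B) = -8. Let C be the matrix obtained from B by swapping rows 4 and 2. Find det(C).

8

Swapping two rows multiplies the determinant by −1.
det(C) = (-1)·(-8) = 8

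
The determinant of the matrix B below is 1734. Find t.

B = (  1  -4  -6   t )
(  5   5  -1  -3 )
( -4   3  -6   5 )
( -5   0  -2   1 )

Expanding along the column containing t, det(B) is linear in t: det(B) = (-65)·t + (1279).
Set (-65)·t + (1279) = 1734  ⇒  (-65)·t = 455  ⇒  t = -7.

-7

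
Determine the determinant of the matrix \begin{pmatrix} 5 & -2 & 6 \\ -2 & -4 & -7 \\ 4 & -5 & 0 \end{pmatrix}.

37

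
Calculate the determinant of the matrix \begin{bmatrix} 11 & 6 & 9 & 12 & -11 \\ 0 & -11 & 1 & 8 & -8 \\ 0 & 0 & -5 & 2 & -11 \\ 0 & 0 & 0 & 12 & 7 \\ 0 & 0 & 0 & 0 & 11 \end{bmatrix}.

The matrix is upper triangular, so the determinant is the product of the diagonal entries:
det = (11) · (-11) · (-5) · (12) · (11) = 79860

79860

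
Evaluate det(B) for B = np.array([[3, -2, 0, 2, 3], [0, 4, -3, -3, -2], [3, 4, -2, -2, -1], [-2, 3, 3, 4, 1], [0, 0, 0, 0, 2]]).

344

Expand along row 5 (it has 4 zeros):
  + (2) · M_55   where M_55 = det([3 -2 0 2; 0 4 -3 -3; 3 4 -2 -2; -2 3 3 4]) = 172
det = (+1)·(2)·(172) = 344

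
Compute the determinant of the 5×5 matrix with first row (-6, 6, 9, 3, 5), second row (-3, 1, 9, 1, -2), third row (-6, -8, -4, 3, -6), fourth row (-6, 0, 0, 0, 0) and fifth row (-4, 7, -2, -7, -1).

Expand along row 4 (it has 4 zeros):
  − (-6) · M_41   where M_41 = det([6 9 3 5; 1 9 1 -2; -8 -4 3 -6; 7 -2 -7 -1]) = -1758
det = (-1)·(-6)·(-1758) = -10548

-10548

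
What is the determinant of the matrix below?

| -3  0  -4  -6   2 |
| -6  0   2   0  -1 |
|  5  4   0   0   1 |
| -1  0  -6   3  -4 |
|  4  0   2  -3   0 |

Expand along column 2 (it has 4 zeros):
  − (4) · M_32   where M_32 = det([-3 -4 -6 2; -6 2 0 -1; -1 -6 3 -4; 4 2 -3 0]) = 1152
det = (-1)·(4)·(1152) = -4608

The determinant is -4608.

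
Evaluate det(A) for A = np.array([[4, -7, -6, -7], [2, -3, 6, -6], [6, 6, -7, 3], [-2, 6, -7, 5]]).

2300

Expand along row 1:
  + (4) · M_11   where M_11 = det([-3 6 -6; 6 -7 3; 6 -7 5]) = -30
  − (-7) · M_12   where M_12 = det([2 6 -6; 6 -7 3; -2 -7 5]) = 92
  + (-6) · M_13   where M_13 = det([2 -3 -6; 6 6 3; -2 6 5]) = -156
  − (-7) · M_14   where M_14 = det([2 -3 6; 6 6 -7; -2 6 -7]) = 120
det = (+1)·(4)·(-30) + (-1)·(-7)·(92) + (+1)·(-6)·(-156) + (-1)·(-7)·(120) = 2300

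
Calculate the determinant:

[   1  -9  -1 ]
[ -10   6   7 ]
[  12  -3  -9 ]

The determinant is 63.

Expand along row 1:
  + 1 · |6 7; -3 -9| = 1·(-54 − (-21)) = -33
  − (-9) · |-10 7; 12 -9| = −(-9)·(90 − 84) = 54
  + (-1) · |-10 6; 12 -3| = (-1)·(30 − 72) = 42
Sum: (-33) + (54) + (42) = 63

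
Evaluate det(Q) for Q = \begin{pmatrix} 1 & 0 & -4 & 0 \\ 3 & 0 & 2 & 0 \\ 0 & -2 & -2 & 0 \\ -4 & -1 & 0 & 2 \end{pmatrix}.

Expand along column 4 (it has 3 zeros):
  + (2) · M_44   where M_44 = det([1 0 -4; 3 0 2; 0 -2 -2]) = 28
det = (+1)·(2)·(28) = 56

56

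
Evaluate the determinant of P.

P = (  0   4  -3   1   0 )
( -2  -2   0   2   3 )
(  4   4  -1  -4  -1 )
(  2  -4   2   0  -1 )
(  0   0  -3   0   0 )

Expand along row 5 (it has 4 zeros):
  + (-3) · M_53   where M_53 = det([0 4 1 0; -2 -2 2 3; 4 4 -4 -1; 2 -4 0 -1]) = -140
det = (+1)·(-3)·(-140) = 420

|P| = 420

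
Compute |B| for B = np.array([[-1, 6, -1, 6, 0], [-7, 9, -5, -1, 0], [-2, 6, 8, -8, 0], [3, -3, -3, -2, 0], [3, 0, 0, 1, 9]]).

|B| = -28566

Expand along column 5 (it has 4 zeros):
  + (9) · M_55   where M_55 = det([-1 6 -1 6; -7 9 -5 -1; -2 6 8 -8; 3 -3 -3 -2]) = -3174
det = (+1)·(9)·(-3174) = -28566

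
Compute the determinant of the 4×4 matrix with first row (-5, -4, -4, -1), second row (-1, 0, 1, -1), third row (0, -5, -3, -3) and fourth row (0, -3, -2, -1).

Expand along column 1 (it has 2 zeros):
  + (-5) · M_11   where M_11 = det([0 1 -1; -5 -3 -3; -3 -2 -1]) = 3
  − (-1) · M_21   where M_21 = det([-4 -4 -1; -5 -3 -3; -3 -2 -1]) = -5
det = (+1)·(-5)·(3) + (-1)·(-1)·(-5) = -20

-20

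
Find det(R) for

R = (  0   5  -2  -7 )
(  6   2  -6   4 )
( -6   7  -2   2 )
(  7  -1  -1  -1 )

|R| = 1240

Expand along row 1 (it has 1 zero):
  − (5) · M_12   where M_12 = det([6 -6 4; -6 -2 2; 7 -1 -1]) = 56
  + (-2) · M_13   where M_13 = det([6 2 4; -6 7 2; 7 -1 -1]) = -186
  − (-7) · M_14   where M_14 = det([6 2 -6; -6 7 -2; 7 -1 -1]) = 164
det = (-1)·(5)·(56) + (+1)·(-2)·(-186) + (-1)·(-7)·(164) = 1240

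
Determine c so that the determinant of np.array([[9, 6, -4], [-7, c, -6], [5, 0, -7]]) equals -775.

Expanding along the row containing c, det(M) is linear in c: det(M) = (-43)·c + (-474).
Set (-43)·c + (-474) = -775  ⇒  (-43)·c = -301  ⇒  c = 7.

7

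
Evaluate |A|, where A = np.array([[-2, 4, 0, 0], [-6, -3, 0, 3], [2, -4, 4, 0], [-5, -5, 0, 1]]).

Expand along column 3 (it has 3 zeros):
  + (4) · M_33   where M_33 = det([-2 4 0; -6 -3 3; -5 -5 1]) = -60
det = (+1)·(4)·(-60) = -240

det(A) = -240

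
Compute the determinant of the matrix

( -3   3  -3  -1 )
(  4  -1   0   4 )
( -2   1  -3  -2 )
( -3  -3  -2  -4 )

Expand along row 2 (it has 1 zero):
  − (4) · M_21   where M_21 = det([3 -3 -1; 1 -3 -2; -3 -2 -4]) = 5
  + (-1) · M_22   where M_22 = det([-3 -3 -1; -2 -3 -2; -3 -2 -4]) = -13
  + (4) · M_24   where M_24 = det([-3 3 -3; -2 1 -3; -3 -3 -2]) = 21
det = (-1)·(4)·(5) + (+1)·(-1)·(-13) + (+1)·(4)·(21) = 77

77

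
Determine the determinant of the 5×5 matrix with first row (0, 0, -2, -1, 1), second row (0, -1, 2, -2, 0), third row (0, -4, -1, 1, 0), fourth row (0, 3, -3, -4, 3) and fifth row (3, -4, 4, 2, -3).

The determinant is -54.

Expand along column 1 (it has 4 zeros):
  + (3) · M_51   where M_51 = det([0 -2 -1 1; -1 2 -2 0; -4 -1 1 0; 3 -3 -4 3]) = -18
det = (+1)·(3)·(-18) = -54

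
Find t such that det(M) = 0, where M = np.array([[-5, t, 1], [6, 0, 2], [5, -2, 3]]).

Expanding along the column containing t, det(M) is linear in t: det(M) = (-8)·t + (-32).
Set (-8)·t + (-32) = 0  ⇒  (-8)·t = 32  ⇒  t = -4.

-4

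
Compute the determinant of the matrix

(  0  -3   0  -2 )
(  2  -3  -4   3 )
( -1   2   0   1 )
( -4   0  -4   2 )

12

Expand along row 1 (it has 2 zeros):
  − (-3) · M_12   where M_12 = det([2 -4 3; -1 0 1; -4 -4 2]) = 28
  − (-2) · M_14   where M_14 = det([2 -3 -4; -1 2 0; -4 0 -4]) = -36
det = (-1)·(-3)·(28) + (-1)·(-2)·(-36) = 12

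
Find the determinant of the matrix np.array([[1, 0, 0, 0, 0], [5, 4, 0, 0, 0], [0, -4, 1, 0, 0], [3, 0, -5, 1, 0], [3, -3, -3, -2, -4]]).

The matrix is lower triangular, so the determinant is the product of the diagonal entries:
det = (1) · (4) · (1) · (1) · (-4) = -16

-16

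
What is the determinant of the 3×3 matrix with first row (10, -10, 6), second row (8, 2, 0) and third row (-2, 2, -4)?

-280

Expand along row 2:
  − 8 · |-10 6; 2 -4| = −8·(40 − 12) = -224
  + 2 · |10 6; -2 -4| = 2·(-40 − (-12)) = -56
Sum: (-224) + (-56) = -280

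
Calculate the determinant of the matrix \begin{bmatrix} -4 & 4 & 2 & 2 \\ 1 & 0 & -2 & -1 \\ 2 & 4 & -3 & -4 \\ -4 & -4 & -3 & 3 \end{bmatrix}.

Expand along row 2 (it has 1 zero):
  − (1) · M_21   where M_21 = det([4 2 2; 4 -3 -4; -4 -3 3]) = -124
  − (-2) · M_23   where M_23 = det([-4 4 2; 2 4 -4; -4 -4 3]) = 72
  + (-1) · M_24   where M_24 = det([-4 4 2; 2 4 -3; -4 -4 -3]) = 184
det = (-1)·(1)·(-124) + (-1)·(-2)·(72) + (+1)·(-1)·(184) = 84

84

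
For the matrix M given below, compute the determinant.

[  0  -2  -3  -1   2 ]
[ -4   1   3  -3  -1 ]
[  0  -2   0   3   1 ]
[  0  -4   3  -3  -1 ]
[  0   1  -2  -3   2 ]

Expand along column 1 (it has 4 zeros):
  − (-4) · M_21   where M_21 = det([-2 -3 -1 2; -2 0 3 1; -4 3 -3 -1; 1 -2 -3 2]) = 129
det = (-1)·(-4)·(129) = 516

516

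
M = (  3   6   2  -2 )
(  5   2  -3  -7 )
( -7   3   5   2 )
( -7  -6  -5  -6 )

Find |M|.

369

Expand along row 1:
  + (3) · M_11   where M_11 = det([2 -3 -7; 3 5 2; -6 -5 -6]) = -163
  − (6) · M_12   where M_12 = det([5 -3 -7; -7 5 2; -7 -5 -6]) = -422
  + (2) · M_13   where M_13 = det([5 2 -7; -7 3 2; -7 -6 -6]) = -583
  − (-2) · M_14   where M_14 = det([5 2 -3; -7 3 5; -7 -6 -5]) = -254
det = (+1)·(3)·(-163) + (-1)·(6)·(-422) + (+1)·(2)·(-583) + (-1)·(-2)·(-254) = 369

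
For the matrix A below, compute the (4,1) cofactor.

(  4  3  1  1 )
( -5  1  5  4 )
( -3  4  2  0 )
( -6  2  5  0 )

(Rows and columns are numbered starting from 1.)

26

Delete row 4 and column 1; the remaining 3×3 submatrix is [3 1 1; 1 5 4; 4 2 0].
Its determinant is -26.
The cofactor carries sign (−1)^(4+1) = −1, so C_{4,1} = −(-26) = 26.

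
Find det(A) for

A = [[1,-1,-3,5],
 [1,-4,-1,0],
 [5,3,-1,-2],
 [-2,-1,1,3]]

Expand along row 2 (it has 1 zero):
  − (1) · M_21   where M_21 = det([-1 -3 5; 3 -1 -2; -1 1 3]) = 32
  + (-4) · M_22   where M_22 = det([1 -3 5; 5 -1 -2; -2 1 3]) = 47
  − (-1) · M_23   where M_23 = det([1 -1 5; 5 3 -2; -2 -1 3]) = 23
det = (-1)·(1)·(32) + (+1)·(-4)·(47) + (-1)·(-1)·(23) = -197

The determinant is -197.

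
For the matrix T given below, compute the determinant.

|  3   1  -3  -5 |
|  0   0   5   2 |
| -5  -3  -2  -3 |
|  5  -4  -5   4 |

Expand along row 2 (it has 2 zeros):
  − (5) · M_23   where M_23 = det([3 1 -5; -5 -3 -3; 5 -4 4]) = -242
  + (2) · M_24   where M_24 = det([3 1 -3; -5 -3 -2; 5 -4 -5]) = -119
det = (-1)·(5)·(-242) + (+1)·(2)·(-119) = 972

det(T) = 972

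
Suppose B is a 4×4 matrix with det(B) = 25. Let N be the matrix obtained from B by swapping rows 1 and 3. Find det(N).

det(N) = -25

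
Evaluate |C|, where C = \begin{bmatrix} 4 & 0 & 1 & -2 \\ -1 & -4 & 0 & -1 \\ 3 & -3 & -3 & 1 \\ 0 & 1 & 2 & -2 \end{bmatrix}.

Expand along row 1 (it has 1 zero):
  + (4) · M_11   where M_11 = det([-4 0 -1; -3 -3 1; 1 2 -2]) = -13
  + (1) · M_13   where M_13 = det([-1 -4 -1; 3 -3 1; 0 1 -2]) = -32
  − (-2) · M_14   where M_14 = det([-1 -4 0; 3 -3 -3; 0 1 2]) = 27
det = (+1)·(4)·(-13) + (+1)·(1)·(-32) + (-1)·(-2)·(27) = -30

-30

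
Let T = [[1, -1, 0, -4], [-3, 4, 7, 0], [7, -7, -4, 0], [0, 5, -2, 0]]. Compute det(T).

Expand along column 4 (it has 3 zeros):
  − (-4) · M_14   where M_14 = det([-3 4 7; 7 -7 -4; 0 5 -2]) = 199
det = (-1)·(-4)·(199) = 796

|T| = 796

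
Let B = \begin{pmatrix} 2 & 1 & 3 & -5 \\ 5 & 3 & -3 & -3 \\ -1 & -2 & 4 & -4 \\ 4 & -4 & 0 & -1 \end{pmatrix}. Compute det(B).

Expand along row 4 (it has 1 zero):
  − (4) · M_41   where M_41 = det([1 3 -5; 3 -3 -3; -2 4 -4]) = 48
  + (-4) · M_42   where M_42 = det([2 3 -5; 5 -3 -3; -1 4 -4]) = 32
  + (-1) · M_44   where M_44 = det([2 1 3; 5 3 -3; -1 -2 4]) = -26
det = (-1)·(4)·(48) + (+1)·(-4)·(32) + (+1)·(-1)·(-26) = -294

det(B) = -294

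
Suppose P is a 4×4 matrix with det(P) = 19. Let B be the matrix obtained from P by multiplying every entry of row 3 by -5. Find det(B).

-95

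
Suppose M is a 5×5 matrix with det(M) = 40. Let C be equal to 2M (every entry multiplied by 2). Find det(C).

The determinant is 1280.

For a 5×5 matrix, det(2M) = 2^5·det(M) = 32·det(M).
det(C) = (32)·(40) = 1280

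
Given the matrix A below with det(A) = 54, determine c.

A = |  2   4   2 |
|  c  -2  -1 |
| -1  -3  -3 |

Expanding along the row containing c, det(A) is linear in c: det(A) = (6)·c + (6).
Set (6)·c + (6) = 54  ⇒  (6)·c = 48  ⇒  c = 8.

c = 8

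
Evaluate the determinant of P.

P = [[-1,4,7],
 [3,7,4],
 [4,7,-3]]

Expand along row 1:
  + (-1) · |7 4; 7 -3| = (-1)·(-21 − 28) = 49
  − 4 · |3 4; 4 -3| = −4·(-9 − 16) = 100
  + 7 · |3 7; 4 7| = 7·(21 − 28) = -49
Sum: (49) + (100) + (-49) = 100

det(P) = 100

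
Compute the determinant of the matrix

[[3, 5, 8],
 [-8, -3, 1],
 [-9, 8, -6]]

Expand along row 1:
  + 3 · |-3 1; 8 -6| = 3·(18 − 8) = 30
  − 5 · |-8 1; -9 -6| = −5·(48 − (-9)) = -285
  + 8 · |-8 -3; -9 8| = 8·(-64 − 27) = -728
Sum: (30) + (-285) + (-728) = -983

-983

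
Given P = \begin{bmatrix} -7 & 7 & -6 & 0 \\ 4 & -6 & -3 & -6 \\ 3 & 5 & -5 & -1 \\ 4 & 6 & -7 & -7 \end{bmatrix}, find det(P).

2342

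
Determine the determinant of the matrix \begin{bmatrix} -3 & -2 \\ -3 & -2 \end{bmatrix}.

det = (-3)·(-2) − (-2)·(-3) = 6 − 6 = 0

0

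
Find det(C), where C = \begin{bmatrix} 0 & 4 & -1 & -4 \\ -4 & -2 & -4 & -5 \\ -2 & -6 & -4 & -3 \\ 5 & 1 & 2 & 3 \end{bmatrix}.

Expand along row 1 (it has 1 zero):
  − (4) · M_12   where M_12 = det([-4 -4 -5; -2 -4 -3; 5 2 3]) = -20
  + (-1) · M_13   where M_13 = det([-4 -2 -5; -2 -6 -3; 5 1 3]) = -62
  − (-4) · M_14   where M_14 = det([-4 -2 -4; -2 -6 -4; 5 1 2]) = -48
det = (-1)·(4)·(-20) + (+1)·(-1)·(-62) + (-1)·(-4)·(-48) = -50

det(C) = -50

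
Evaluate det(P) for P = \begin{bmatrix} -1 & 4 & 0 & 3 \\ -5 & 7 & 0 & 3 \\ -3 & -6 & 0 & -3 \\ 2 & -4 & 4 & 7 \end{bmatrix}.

-240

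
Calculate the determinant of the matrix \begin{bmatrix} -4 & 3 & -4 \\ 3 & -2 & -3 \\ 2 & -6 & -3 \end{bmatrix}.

The determinant is 113.

Expand along column 1:
  + (-4) · |-2 -3; -6 -3| = (-4)·(6 − 18) = 48
  − 3 · |3 -4; -6 -3| = −3·(-9 − 24) = 99
  + 2 · |3 -4; -2 -3| = 2·(-9 − 8) = -34
Sum: (48) + (99) + (-34) = 113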